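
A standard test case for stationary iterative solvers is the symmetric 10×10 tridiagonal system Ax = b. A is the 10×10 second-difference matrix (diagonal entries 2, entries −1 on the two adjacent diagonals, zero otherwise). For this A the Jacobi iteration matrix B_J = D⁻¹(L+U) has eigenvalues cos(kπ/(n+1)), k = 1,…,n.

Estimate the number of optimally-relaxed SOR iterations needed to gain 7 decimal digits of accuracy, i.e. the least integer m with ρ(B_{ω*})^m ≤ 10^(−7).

m = 28

B_J for the 10×10 system has eigenvalues cos(kπ/11); ρ_J = cos(π/11) = 0.9594930.
root = sin(π/11) = 0.2817326  (since 1−cos² = sin²).
ω* = 2/(1+0.2817326) = 1.5603879
ρ_SOR = ω* − 1 = 1.5603879 − 1 = 0.5603879.
7·ln10 = 16.1181; −ln(0.5603879) = 0.579126; m = ⌈16.1181/0.579126⌉ = ⌈27.832⌉ = 28.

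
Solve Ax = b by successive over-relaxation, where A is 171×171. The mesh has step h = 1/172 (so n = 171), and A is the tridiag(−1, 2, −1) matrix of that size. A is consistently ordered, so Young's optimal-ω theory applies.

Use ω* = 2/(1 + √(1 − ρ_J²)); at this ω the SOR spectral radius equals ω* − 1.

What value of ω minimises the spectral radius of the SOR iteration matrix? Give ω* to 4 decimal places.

ω* = 1.9641

B_J for the 171×171 system has eigenvalues cos(kπ/172); ρ_J = cos(π/172) = 0.9998.
√(1−ρ_J²) = |sin(π/172)| = 0.01826
Young: ω* = 2/(1+√(1−ρ_J²)) = 2/(1+0.01826) = 2/1.01826 = 1.9641.
[ρ_SOR] ω* − 1 = 0.9641.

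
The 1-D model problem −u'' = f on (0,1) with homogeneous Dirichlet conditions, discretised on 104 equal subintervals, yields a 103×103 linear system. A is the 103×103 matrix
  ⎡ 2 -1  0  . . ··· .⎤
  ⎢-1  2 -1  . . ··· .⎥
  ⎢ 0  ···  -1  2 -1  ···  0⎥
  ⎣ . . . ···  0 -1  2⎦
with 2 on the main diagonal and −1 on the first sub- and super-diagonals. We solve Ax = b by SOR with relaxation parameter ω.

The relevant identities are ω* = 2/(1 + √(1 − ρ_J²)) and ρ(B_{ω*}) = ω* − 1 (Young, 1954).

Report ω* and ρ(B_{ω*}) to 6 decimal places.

ω* = 1.941365, ρ_SOR = 0.941365

spectrum of D⁻¹(L+U) = {cos(kπ/104) : 1≤k≤103}; ρ_J = cos(π/104) = 0.999544.
√(1−ρ_J²) = |sin(π/104)| = 0.0302030
ω* = 2/(1 + 0.0302030) = 2/1.0302030 = 1.941365.
[ρ_SOR] ω* − 1 = 0.941365.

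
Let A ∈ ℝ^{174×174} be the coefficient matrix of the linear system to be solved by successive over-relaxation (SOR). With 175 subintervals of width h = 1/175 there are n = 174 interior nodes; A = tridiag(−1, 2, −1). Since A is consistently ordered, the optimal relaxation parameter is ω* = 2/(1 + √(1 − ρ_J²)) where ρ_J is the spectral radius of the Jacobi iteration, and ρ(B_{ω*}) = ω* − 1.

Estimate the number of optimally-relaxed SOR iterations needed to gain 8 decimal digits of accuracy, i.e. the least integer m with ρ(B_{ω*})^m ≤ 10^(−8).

B_J for the 174×174 system has eigenvalues cos(kπ/175); ρ_J = cos(π/175) = 0.9998389.
√(1−ρ_J²) = |sin(π/175)| = 0.0179510
ω* = 2/(1+0.0179510) = 1.9647311
At ω = 1.9647311 every |λ(B_ω)| = ω−1, so ρ_SOR = 0.9647311.
m ≥ 8·ln10 / (−ln 0.9647311) = 513.027; smallest integer m = 514.

m = 514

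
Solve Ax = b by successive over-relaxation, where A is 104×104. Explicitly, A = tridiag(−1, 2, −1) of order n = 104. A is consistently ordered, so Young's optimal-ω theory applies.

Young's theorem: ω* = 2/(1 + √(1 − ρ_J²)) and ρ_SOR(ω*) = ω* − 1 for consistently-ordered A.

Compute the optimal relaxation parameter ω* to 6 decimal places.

ω* = 1.941907

n=104: λ(B_J) = 1 − λ(A)/2 = cos(kπ/105); k=1 gives ρ_J = 0.999552.
√(1−ρ_J²) simplifies to sin(π/105) = 0.0299155.
Then 2/(1+√(1−ρ_J²)) = 2/(1+0.0299155); ω* = 2/1.0299155 = 1.941907.
ρ(B_{ω*}) = ω*−1 = 0.941907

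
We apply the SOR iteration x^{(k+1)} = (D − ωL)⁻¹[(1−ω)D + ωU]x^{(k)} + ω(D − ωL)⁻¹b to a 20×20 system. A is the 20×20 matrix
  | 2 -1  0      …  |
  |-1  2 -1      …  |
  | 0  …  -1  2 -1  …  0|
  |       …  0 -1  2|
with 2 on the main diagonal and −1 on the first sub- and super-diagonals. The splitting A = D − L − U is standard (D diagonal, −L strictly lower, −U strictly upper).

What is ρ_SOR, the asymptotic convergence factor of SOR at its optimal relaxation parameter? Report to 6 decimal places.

[ρ_J] n=20: ρ(B_J) = cos(π/(n+1)) = cos(π/21) = 0.988831.
√(1−ρ_J²) = |sin(π/21)| = 0.1490423
ω* = 2 / (1 + 0.1490423) = 2 / 1.1490423 ≈ 1.740580.
ρ(B_{ω*}) = ω*−1 = 0.740580

ρ_SOR = 0.740580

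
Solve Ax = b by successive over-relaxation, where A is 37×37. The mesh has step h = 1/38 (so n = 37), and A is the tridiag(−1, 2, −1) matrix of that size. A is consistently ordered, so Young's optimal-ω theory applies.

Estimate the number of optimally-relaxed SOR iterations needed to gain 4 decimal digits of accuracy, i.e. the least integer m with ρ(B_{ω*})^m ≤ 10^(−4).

m = 56

With n=37, ρ(Jacobi) = cos(π/38) = 0.9965845.
√(1−ρ_J²) = |sin(π/38)| = 0.0825793
Then 2/(1+√(1−ρ_J²)) = 2/(1+0.0825793); ω* = 2/1.0825793 = 1.8474397.
At ω = 1.8474397 every |λ(B_ω)| = ω−1, so ρ_SOR = 0.8474397.
(0.8474397)^m ≤ 10^{−4}  ⇒  m·ln(0.8474397) ≤ −4·ln10  ⇒  m ≥ 55.639  ⇒  m = 56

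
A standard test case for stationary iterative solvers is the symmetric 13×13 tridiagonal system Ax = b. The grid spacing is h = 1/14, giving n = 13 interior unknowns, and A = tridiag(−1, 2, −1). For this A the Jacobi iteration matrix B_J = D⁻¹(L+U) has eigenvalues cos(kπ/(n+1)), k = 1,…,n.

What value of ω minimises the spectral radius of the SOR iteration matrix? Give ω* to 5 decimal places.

ω* = 1.63596

n=13: λ(B_J) = 1 − λ(A)/2 = cos(kπ/14); k=1 gives ρ_J = 0.97493.
root = sin(π/14) = 0.222521  (since 1−cos² = sin²).
ω* = 2 / (1 + 0.222521) = 2 / 1.222521 ≈ 1.63596.
ρ_SOR = ω* − 1 ≈ 0.63596.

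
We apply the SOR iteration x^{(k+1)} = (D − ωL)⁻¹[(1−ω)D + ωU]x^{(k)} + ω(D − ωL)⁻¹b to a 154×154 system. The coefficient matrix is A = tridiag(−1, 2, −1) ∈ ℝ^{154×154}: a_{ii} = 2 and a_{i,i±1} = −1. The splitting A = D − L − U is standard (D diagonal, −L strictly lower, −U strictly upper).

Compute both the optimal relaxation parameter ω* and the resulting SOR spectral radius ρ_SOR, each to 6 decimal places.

ω* = 1.960271, ρ_SOR = 0.960271

spectrum of D⁻¹(L+U) = {cos(kπ/155) : 1≤k≤154}; ρ_J = cos(π/155) = 0.999795.
root = sin(π/155) = 0.0202670  (since 1−cos² = sin²).
ω* = 2 / (1 + 0.0202670) = 2 / 1.0202670 ≈ 1.960271.
[ρ_SOR] ω* − 1 = 0.960271.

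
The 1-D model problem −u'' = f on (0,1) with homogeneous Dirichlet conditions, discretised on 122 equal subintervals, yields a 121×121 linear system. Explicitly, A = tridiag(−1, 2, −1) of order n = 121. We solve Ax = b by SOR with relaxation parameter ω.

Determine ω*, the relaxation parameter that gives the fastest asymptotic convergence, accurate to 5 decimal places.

With n=121, ρ(Jacobi) = cos(π/122) = 0.99967.
1 − cos²(π/122) = sin²(π/122) ⇒ √(1−ρ_J²) = sin(π/122) = 0.025748.
Then 2/(1+√(1−ρ_J²)) = 2/(1+0.025748); ω* = 2/1.025748 = 1.94980.
Hence ρ(B_{ω*}) = 1.94980 − 1 = 0.94980.

ω* = 1.94980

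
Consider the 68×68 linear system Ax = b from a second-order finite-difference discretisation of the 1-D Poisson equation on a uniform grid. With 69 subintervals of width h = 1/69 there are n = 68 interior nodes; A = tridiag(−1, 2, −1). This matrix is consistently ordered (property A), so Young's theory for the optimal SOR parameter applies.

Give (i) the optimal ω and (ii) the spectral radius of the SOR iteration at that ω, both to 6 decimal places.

ω* = 1.912934, ρ_SOR = 0.912934

n=68: λ(B_J) = 1 − λ(A)/2 = cos(kπ/69); k=1 gives ρ_J = 0.998964.
root = sin(π/69) = 0.0455146  (since 1−cos² = sin²).
[ω*] 2 ÷ (1 + 0.0455146) = 2 ÷ 1.0455146 = 1.912934.
ρ_SOR = ω* − 1 ≈ 0.912934.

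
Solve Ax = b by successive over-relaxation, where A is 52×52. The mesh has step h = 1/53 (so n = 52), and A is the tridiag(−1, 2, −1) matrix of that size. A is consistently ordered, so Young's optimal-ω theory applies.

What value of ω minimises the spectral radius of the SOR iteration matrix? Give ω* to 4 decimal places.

B_J for the 52×52 system has eigenvalues cos(kπ/53); ρ_J = cos(π/53) = 0.9982.
root = sin(π/53) = 0.05924  (since 1−cos² = sin²).
ω* = 2/(1+0.05924) = 1.8881
[ρ_SOR] ω* − 1 = 0.8881.

ω* = 1.8881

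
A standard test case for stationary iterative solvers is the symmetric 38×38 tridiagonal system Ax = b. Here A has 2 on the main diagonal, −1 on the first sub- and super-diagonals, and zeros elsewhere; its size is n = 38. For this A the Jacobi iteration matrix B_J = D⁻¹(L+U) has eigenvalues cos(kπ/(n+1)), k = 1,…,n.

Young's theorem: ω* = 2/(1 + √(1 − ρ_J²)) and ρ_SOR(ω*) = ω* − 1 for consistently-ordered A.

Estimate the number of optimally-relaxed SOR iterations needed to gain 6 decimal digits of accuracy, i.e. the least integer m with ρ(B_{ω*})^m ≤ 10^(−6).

ρ_J = max_k |cos(kπ/39)| = cos(π/39) = 0.9967573
root = sin(π/39) = 0.0804666  (since 1−cos² = sin²).
Then 2/(1+√(1−ρ_J²)) = 2/(1+0.0804666); ω* = 2/1.0804666 = 1.8510521.
At ω = 1.8510521 every |λ(B_ω)| = ω−1, so ρ_SOR = 0.8510521.
(0.8510521)^m ≤ 10^{−6}  ⇒  m·ln(0.8510521) ≤ −6·ln10  ⇒  m ≥ 85.661  ⇒  m = 86

m = 86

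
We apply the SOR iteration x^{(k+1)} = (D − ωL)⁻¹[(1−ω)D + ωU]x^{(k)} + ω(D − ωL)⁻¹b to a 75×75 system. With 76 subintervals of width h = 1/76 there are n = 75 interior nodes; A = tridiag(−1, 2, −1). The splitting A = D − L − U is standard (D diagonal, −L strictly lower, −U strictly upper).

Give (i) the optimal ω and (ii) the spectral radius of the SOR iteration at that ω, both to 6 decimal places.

ρ_J = max_k |cos(kπ/76)| = cos(π/76) = 0.999146
1 − cos²(π/76) = sin²(π/76) ⇒ √(1−ρ_J²) = sin(π/76) = 0.0413250.
[ω*] 2 ÷ (1 + 0.0413250) = 2 ÷ 1.0413250 = 1.920630.
ρ_SOR = ω* − 1 = 1.920630 − 1 = 0.920630.

ω* = 1.920630, ρ_SOR = 0.920630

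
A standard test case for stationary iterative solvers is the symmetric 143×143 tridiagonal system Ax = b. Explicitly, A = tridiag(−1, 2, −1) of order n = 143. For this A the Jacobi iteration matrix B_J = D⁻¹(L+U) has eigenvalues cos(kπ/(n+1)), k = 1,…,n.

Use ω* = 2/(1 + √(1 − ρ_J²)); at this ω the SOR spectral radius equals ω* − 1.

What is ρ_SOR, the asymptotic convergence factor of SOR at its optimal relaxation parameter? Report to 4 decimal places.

ρ_SOR = 0.9573

½·tridiag(1,0,1) at n=143: λ_k = cos(kπ/144); max |λ| at k=1 ⇒ ρ_J = cos(π/144) ≈ 0.9998.
root = sin(π/144) = 0.02181  (since 1−cos² = sin²).
ω* = 2/(1 + 0.02181) = 2/1.02181 = 1.9573.
At ω = 1.9573 every |λ(B_ω)| = ω−1, so ρ_SOR = 0.9573.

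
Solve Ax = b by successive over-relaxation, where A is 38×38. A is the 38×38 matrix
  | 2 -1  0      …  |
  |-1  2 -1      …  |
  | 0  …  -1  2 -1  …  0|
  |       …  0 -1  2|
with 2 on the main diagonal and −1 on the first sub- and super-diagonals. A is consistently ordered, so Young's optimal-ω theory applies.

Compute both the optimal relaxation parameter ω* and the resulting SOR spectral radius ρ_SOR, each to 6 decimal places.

spectrum of D⁻¹(L+U) = {cos(kπ/39) : 1≤k≤38}; ρ_J = cos(π/39) = 0.996757.
√(1−ρ_J²) simplifies to sin(π/39) = 0.0804666.
[ω*] 2 ÷ (1 + 0.0804666) = 2 ÷ 1.0804666 = 1.851052.
and ρ(B_{ω*}) = 1.851052 − 1 = 0.851052.

ω* = 1.851052, ρ_SOR = 0.851052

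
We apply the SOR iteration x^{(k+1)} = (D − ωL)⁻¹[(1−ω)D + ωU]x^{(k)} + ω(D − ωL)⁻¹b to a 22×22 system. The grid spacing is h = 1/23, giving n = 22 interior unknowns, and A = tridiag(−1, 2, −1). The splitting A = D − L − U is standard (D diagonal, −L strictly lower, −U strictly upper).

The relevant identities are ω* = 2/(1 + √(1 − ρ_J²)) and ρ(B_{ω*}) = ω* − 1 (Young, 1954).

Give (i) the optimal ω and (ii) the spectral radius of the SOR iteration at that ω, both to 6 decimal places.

ω* = 1.760305, ρ_SOR = 0.760305

With n=22, ρ(Jacobi) = cos(π/23) = 0.990686.
root = sin(π/23) = 0.1361666  (since 1−cos² = sin²).
Young: ω* = 2/(1+√(1−ρ_J²)) = 2/(1+0.1361666) = 2/1.1361666 = 1.760305.
and ρ(B_{ω*}) = 1.760305 − 1 = 0.760305.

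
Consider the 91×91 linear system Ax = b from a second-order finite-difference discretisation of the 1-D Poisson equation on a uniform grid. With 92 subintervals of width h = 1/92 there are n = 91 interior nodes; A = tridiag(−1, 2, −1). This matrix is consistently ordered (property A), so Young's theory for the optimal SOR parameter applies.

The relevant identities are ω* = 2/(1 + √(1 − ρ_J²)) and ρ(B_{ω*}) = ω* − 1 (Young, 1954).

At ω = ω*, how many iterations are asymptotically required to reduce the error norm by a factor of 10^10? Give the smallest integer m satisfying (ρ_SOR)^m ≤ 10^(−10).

m = 338

spectrum of D⁻¹(L+U) = {cos(kπ/92) : 1≤k≤91}; ρ_J = cos(π/92) = 0.9994170.
root = sin(π/92) = 0.0341411  (since 1−cos² = sin²).
Then 2/(1+√(1−ρ_J²)) = 2/(1+0.0341411); ω* = 2/1.0341411 = 1.9339721.
ρ(B_{ω*}) = ω*−1 = 0.9339721
ρ_SOR^m ≤ 10^(−10) ⇔ m ≥ 10·ln10/(−ln 0.9339721) = 23.0259/0.0683087 = 337.086; m = ⌈337.086⌉ = 338.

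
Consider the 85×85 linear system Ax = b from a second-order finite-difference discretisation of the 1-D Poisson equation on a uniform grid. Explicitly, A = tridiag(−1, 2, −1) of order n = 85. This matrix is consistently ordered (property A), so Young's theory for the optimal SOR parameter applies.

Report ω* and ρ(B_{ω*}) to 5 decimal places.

ω* = 1.92953, ρ_SOR = 0.92953

B_J for the 85×85 system has eigenvalues cos(kπ/86); ρ_J = cos(π/86) = 0.99933.
√(1−ρ_J²) simplifies to sin(π/86) = 0.036522.
Young: ω* = 2/(1+√(1−ρ_J²)) = 2/(1+0.036522) = 2/1.036522 = 1.92953.
and ρ(B_{ω*}) = 1.92953 − 1 = 0.92953.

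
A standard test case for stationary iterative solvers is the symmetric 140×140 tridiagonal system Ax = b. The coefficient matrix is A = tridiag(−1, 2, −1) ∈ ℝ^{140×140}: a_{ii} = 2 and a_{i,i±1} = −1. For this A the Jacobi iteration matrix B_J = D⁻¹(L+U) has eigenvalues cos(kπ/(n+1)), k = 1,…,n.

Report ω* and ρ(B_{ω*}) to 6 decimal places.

ω* = 1.956413, ρ_SOR = 0.956413

spectrum of D⁻¹(L+U) = {cos(kπ/141) : 1≤k≤140}; ρ_J = cos(π/141) = 0.999752.
√(1 − cos²(π/141)) = sin(π/141) ≈ 0.0222790.
[ω*] 2 ÷ (1 + 0.0222790) = 2 ÷ 1.0222790 = 1.956413.
At ω = 1.956413 every |λ(B_ω)| = ω−1, so ρ_SOR = 0.956413.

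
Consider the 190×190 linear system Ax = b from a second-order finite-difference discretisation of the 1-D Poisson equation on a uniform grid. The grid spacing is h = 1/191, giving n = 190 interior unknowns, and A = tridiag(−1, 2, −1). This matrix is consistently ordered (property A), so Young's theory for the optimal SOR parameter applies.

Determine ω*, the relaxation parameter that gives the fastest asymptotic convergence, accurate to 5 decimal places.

[ρ_J] n=190: ρ(B_J) = cos(π/(n+1)) = cos(π/191) = 0.99986.
1 − cos²(π/191) = sin²(π/191) ⇒ √(1−ρ_J²) = sin(π/191) = 0.016447.
ω* = 2/(1+0.016447) = 1.96764
At ω = 1.96764 every |λ(B_ω)| = ω−1, so ρ_SOR = 0.96764.

ω* = 1.96764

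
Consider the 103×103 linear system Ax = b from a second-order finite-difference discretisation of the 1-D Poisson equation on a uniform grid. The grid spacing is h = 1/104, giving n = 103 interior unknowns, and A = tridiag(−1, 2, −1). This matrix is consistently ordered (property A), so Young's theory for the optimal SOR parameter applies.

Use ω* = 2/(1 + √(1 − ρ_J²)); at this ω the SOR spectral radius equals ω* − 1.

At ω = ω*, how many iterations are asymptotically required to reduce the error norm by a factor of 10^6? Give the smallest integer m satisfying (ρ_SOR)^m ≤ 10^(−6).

m = 229

With n=103, ρ(Jacobi) = cos(π/104) = 0.9995438.
√(1−ρ_J²) simplifies to sin(π/104) = 0.0302030.
ω* = 2 / (1 + 0.0302030) = 2 / 1.0302030 ≈ 1.9413650.
[ρ_SOR] ω* − 1 = 0.9413650.
Need (0.9413650)^m ≤ 10^(−6): m ≥ 6·ln10/|ln 0.9413650| = 13.8155/0.0604243 = 228.641 ⇒ m = 229.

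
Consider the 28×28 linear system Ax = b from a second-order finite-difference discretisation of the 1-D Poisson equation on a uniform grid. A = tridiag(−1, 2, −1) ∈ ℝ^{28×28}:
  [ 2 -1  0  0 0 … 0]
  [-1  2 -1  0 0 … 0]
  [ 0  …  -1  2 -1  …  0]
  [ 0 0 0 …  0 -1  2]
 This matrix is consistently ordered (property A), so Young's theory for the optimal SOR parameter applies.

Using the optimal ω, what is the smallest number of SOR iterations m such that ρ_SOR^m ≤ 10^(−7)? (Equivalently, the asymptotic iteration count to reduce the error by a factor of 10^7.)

m = 75

½·tridiag(1,0,1) at n=28: λ_k = cos(kπ/29); max |λ| at k=1 ⇒ ρ_J = cos(π/29) ≈ 0.9941380.
√(1 − cos²(π/29)) = sin(π/29) ≈ 0.1081190.
So ω* = 2/1.1081190 = 1.8048603 (Young).
At ω = 1.8048603 every |λ(B_ω)| = ω−1, so ρ_SOR = 0.8048603.
(0.8048603)^m ≤ 10^{−7}  ⇒  m·ln(0.8048603) ≤ −7·ln10  ⇒  m ≥ 74.247  ⇒  m = 75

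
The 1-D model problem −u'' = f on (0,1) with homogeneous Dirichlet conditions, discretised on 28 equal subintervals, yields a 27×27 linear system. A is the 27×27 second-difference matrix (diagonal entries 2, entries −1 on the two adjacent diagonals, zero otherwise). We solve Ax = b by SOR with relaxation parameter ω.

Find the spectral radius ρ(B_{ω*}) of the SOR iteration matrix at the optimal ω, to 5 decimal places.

ρ_SOR = 0.79862

n=27: λ(B_J) = 1 − λ(A)/2 = cos(kπ/28); k=1 gives ρ_J = 0.99371.
√(1−ρ_J²) simplifies to sin(π/28) = 0.111964.
So ω* = 2/1.111964 = 1.79862 (Young).
ρ_SOR = ω* − 1 ≈ 0.79862.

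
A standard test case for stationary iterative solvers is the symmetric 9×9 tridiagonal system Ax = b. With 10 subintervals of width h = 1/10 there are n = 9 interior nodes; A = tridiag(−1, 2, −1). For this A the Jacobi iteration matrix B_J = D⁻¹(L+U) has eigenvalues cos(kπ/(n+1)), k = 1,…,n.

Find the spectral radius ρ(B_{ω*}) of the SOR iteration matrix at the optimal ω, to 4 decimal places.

ρ_SOR = 0.5279

½·tridiag(1,0,1) at n=9: λ_k = cos(kπ/10); max |λ| at k=1 ⇒ ρ_J = cos(π/10) ≈ 0.9511.
√(1−ρ_J²) = |sin(π/10)| = 0.30902
Then 2/(1+√(1−ρ_J²)) = 2/(1+0.30902); ω* = 2/1.30902 = 1.5279.
ρ_SOR = ω* − 1 ≈ 0.5279.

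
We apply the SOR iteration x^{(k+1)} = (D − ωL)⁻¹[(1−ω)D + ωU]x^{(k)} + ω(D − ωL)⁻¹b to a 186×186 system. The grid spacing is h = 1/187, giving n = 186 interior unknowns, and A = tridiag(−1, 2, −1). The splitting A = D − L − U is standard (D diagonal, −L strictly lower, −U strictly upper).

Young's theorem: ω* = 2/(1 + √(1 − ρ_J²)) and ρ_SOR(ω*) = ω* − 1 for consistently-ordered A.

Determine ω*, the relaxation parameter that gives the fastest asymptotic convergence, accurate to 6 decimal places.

ω* = 1.966957

[ρ_J] n=186: ρ(B_J) = cos(π/(n+1)) = cos(π/187) = 0.999859.
√(1 − cos²(π/187)) = sin(π/187) ≈ 0.0167992.
ω* = 2 / (1 + 0.0167992) = 2 / 1.0167992 ≈ 1.966957.
ρ_SOR = ω* − 1 = 1.966957 − 1 = 0.966957.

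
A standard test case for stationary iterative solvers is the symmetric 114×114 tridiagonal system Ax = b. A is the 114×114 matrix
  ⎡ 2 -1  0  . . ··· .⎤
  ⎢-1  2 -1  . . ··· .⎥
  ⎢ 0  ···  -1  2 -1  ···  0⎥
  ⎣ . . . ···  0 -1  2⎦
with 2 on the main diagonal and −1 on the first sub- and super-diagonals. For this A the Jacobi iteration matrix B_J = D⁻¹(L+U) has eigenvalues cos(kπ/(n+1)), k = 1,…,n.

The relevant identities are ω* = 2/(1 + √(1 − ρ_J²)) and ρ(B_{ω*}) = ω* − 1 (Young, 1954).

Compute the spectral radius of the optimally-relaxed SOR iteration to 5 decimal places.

[ρ_J] n=114: ρ(B_J) = cos(π/(n+1)) = cos(π/115) = 0.99963.
√(1−ρ_J²) simplifies to sin(π/115) = 0.027315.
ω* = 2/(1+0.027315) = 1.94682
ρ_SOR = ω* − 1 = 1.94682 − 1 = 0.94682.

ρ_SOR = 0.94682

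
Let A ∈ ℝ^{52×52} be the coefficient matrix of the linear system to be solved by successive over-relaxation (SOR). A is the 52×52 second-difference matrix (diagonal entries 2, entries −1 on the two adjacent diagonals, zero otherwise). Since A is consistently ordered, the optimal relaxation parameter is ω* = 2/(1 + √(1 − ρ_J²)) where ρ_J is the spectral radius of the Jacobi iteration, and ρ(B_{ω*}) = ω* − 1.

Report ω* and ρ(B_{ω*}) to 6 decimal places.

ω* = 1.888145, ρ_SOR = 0.888145

½·tridiag(1,0,1) at n=52: λ_k = cos(kπ/53); max |λ| at k=1 ⇒ ρ_J = cos(π/53) ≈ 0.998244.
1 − cos²(π/53) = sin²(π/53) ⇒ √(1−ρ_J²) = sin(π/53) = 0.0592406.
Young: ω* = 2/(1+√(1−ρ_J²)) = 2/(1+0.0592406) = 2/1.0592406 = 1.888145.
ρ_SOR = ω* − 1 = 1.888145 − 1 = 0.888145.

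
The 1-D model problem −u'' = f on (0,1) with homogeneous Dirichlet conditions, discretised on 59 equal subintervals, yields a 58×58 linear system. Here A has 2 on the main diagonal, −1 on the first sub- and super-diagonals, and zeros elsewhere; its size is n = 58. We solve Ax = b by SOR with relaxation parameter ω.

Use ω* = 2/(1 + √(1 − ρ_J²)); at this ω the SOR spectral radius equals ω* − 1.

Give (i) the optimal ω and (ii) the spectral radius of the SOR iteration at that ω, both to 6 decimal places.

B_J for the 58×58 system has eigenvalues cos(kπ/59); ρ_J = cos(π/59) = 0.998583.
√(1−ρ_J²) = |sin(π/59)| = 0.0532222
So ω* = 2/1.0532222 = 1.898935 (Young).
and ρ(B_{ω*}) = 1.898935 − 1 = 0.898935.

ω* = 1.898935, ρ_SOR = 0.898935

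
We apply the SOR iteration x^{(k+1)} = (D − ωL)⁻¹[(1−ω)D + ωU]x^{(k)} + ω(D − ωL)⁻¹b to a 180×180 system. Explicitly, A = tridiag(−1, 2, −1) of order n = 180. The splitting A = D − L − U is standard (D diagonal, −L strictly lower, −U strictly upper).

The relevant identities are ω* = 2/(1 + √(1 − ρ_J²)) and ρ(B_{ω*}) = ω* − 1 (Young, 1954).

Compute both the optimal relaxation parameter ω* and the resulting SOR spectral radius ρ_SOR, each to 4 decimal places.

½·tridiag(1,0,1) at n=180: λ_k = cos(kπ/181); max |λ| at k=1 ⇒ ρ_J = cos(π/181) ≈ 0.9998.
√(1−ρ_J²) simplifies to sin(π/181) = 0.01736.
So ω* = 2/1.01736 = 1.9659 (Young).
ρ(B_{ω*}) = ω*−1 = 0.9659

ω* = 1.9659, ρ_SOR = 0.9659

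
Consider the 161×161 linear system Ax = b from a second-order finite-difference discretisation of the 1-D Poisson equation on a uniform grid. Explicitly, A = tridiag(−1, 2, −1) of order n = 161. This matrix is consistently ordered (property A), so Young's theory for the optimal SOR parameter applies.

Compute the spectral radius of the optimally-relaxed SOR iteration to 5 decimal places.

With n=161, ρ(Jacobi) = cos(π/162) = 0.99981.
√(1 − cos²(π/162)) = sin(π/162) ≈ 0.019391.
ω* = 2/(1 + 0.019391) = 2/1.019391 = 1.96196.
ρ(B_{ω*}) = ω*−1 = 0.96196

ρ_SOR = 0.96196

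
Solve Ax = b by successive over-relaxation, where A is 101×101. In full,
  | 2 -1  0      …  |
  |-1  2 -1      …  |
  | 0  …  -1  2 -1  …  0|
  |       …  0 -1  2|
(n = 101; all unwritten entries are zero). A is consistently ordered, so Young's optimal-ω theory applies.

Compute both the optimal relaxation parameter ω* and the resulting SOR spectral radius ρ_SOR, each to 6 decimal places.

ω* = 1.940250, ρ_SOR = 0.940250

½·tridiag(1,0,1) at n=101: λ_k = cos(kπ/102); max |λ| at k=1 ⇒ ρ_J = cos(π/102) ≈ 0.999526.
1 − cos²(π/102) = sin²(π/102) ⇒ √(1−ρ_J²) = sin(π/102) = 0.0307951.
Then 2/(1+√(1−ρ_J²)) = 2/(1+0.0307951); ω* = 2/1.0307951 = 1.940250.
[ρ_SOR] ω* − 1 = 0.940250.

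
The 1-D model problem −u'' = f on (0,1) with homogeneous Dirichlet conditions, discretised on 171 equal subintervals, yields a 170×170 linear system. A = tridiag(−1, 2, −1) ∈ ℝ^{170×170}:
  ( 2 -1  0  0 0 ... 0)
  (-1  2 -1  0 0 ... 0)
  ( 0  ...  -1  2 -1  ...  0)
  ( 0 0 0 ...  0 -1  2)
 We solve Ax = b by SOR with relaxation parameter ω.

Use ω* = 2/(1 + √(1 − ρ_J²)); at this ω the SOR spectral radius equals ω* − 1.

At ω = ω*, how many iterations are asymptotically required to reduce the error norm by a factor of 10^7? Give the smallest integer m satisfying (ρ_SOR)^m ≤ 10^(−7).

m = 439

spectrum of D⁻¹(L+U) = {cos(kπ/171) : 1≤k≤170}; ρ_J = cos(π/171) = 0.9998312.
1 − cos²(π/171) = sin²(π/171) ⇒ √(1−ρ_J²) = sin(π/171) = 0.0183709.
ω* = 2 / (1 + 0.0183709) = 2 / 1.0183709 ≈ 1.9639210.
ρ(B_{ω*}) = ω*−1 = 0.9639210
For 7 digits: m = 7·ln10 / (−ln 0.9639210) = 16.1181/0.0367459 = 438.637; round up → m = 439.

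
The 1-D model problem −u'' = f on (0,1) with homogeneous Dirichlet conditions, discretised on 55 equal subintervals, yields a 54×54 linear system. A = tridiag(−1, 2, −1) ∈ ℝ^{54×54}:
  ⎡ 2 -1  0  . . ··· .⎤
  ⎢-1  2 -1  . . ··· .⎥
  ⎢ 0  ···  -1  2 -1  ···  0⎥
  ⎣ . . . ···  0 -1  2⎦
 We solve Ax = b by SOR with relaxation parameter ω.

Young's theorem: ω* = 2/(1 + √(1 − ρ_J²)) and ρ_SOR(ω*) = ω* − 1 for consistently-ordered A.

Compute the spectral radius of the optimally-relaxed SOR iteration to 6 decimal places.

ρ_SOR = 0.891989

½·tridiag(1,0,1) at n=54: λ_k = cos(kπ/55); max |λ| at k=1 ⇒ ρ_J = cos(π/55) ≈ 0.998369.
√(1−ρ_J²) = |sin(π/55)| = 0.0570888
ω* = 2/(1 + 0.0570888) = 2/1.0570888 = 1.891989.
and ρ(B_{ω*}) = 1.891989 − 1 = 0.891989.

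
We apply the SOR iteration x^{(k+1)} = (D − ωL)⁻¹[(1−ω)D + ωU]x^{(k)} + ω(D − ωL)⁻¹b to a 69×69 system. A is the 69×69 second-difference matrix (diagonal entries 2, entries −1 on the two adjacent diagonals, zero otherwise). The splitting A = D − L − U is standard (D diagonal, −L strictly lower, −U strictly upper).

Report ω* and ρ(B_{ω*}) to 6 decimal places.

½·tridiag(1,0,1) at n=69: λ_k = cos(kπ/70); max |λ| at k=1 ⇒ ρ_J = cos(π/70) ≈ 0.998993.
1 − cos²(π/70) = sin²(π/70) ⇒ √(1−ρ_J²) = sin(π/70) = 0.0448648.
Then 2/(1+√(1−ρ_J²)) = 2/(1+0.0448648); ω* = 2/1.0448648 = 1.914123.
ρ_SOR = ω* − 1 ≈ 0.914123.

ω* = 1.914123, ρ_SOR = 0.914123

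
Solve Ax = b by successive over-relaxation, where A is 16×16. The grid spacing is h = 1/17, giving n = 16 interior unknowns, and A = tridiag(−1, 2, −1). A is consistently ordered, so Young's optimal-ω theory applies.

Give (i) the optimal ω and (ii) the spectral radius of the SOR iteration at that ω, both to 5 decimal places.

ρ_J = max_k |cos(kπ/17)| = cos(π/17) = 0.98297
√(1−ρ_J²) simplifies to sin(π/17) = 0.183750.
ω* = 2 / (1 + 0.183750) = 2 / 1.183750 ≈ 1.68955.
[ρ_SOR] ω* − 1 = 0.68955.

ω* = 1.68955, ρ_SOR = 0.68955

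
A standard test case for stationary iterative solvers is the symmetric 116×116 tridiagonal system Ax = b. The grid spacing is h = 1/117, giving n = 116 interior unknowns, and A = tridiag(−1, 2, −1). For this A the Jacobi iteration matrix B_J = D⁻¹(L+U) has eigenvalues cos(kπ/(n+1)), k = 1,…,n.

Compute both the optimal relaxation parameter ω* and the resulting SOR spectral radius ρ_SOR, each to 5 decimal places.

ω* = 1.94771, ρ_SOR = 0.94771

B_J for the 116×116 system has eigenvalues cos(kπ/117); ρ_J = cos(π/117) = 0.99964.
√(1 − cos²(π/117)) = sin(π/117) ≈ 0.026848.
ω* = 2/(1+0.026848) = 1.94771
Hence ρ(B_{ω*}) = 1.94771 − 1 = 0.94771.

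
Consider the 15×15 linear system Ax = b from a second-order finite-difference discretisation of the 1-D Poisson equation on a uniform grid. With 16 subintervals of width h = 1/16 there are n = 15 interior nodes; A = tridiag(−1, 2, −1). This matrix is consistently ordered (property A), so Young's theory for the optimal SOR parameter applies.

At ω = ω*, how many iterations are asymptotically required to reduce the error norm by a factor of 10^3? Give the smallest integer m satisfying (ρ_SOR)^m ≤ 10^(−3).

m = 18

B_J for the 15×15 system has eigenvalues cos(kπ/16); ρ_J = cos(π/16) = 0.9807853.
1 − cos²(π/16) = sin²(π/16) ⇒ √(1−ρ_J²) = sin(π/16) = 0.1950903.
ω* = 2/(1 + 0.1950903) = 2/1.1950903 = 1.6735137.
[ρ_SOR] ω* − 1 = 0.6735137.
m ≥ 3·ln10 / (−ln 0.6735137) = 17.477; smallest integer m = 18.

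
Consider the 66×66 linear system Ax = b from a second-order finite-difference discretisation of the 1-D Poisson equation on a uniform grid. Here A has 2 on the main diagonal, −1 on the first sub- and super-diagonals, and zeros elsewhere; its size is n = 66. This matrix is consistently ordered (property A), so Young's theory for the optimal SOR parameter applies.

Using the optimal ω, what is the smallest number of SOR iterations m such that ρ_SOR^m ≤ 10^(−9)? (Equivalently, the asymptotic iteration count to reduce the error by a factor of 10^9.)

ρ_J = max_k |cos(kπ/67)| = cos(π/67) = 0.9989009
√(1−ρ_J²) = |sin(π/67)| = 0.0468723
So ω* = 2/1.0468723 = 1.9104527 (Young).
ρ_SOR = ω* − 1 = 1.9104527 − 1 = 0.9104527.
Need (0.9104527)^m ≤ 10^(−9): m ≥ 9·ln10/|ln 0.9104527| = 20.7233/0.0938133 = 220.899 ⇒ m = 221.

m = 221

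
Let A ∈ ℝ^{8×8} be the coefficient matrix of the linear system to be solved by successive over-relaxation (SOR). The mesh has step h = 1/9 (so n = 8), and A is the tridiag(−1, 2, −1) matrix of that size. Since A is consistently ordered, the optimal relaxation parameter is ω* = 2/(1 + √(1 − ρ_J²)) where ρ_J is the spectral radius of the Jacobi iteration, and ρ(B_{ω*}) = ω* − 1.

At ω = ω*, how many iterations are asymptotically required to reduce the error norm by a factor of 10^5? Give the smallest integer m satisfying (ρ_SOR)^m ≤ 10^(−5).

B_J for the 8×8 system has eigenvalues cos(kπ/9); ρ_J = cos(π/9) = 0.9396926.
1 − cos²(π/9) = sin²(π/9) ⇒ √(1−ρ_J²) = sin(π/9) = 0.3420201.
Then 2/(1+√(1−ρ_J²)) = 2/(1+0.3420201); ω* = 2/1.3420201 = 1.4902906.
ρ_SOR = ω* − 1 ≈ 0.4902906.
(0.4902906)^m ≤ 10^{−5}  ⇒  m·ln(0.4902906) ≤ −5·ln10  ⇒  m ≥ 16.153  ⇒  m = 17

m = 17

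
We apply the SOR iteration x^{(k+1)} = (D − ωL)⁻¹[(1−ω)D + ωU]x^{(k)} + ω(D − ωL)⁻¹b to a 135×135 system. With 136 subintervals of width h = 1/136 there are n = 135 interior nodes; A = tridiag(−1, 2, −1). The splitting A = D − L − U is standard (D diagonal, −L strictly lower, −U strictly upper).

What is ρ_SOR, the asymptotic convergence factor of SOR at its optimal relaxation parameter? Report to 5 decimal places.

ρ_SOR = 0.95485

ρ_J = max_k |cos(kπ/136)| = cos(π/136) = 0.99973
√(1−ρ_J²) simplifies to sin(π/136) = 0.023098.
Young: ω* = 2/(1+√(1−ρ_J²)) = 2/(1+0.023098) = 2/1.023098 = 1.95485.
ρ_SOR = ω* − 1 ≈ 0.95485.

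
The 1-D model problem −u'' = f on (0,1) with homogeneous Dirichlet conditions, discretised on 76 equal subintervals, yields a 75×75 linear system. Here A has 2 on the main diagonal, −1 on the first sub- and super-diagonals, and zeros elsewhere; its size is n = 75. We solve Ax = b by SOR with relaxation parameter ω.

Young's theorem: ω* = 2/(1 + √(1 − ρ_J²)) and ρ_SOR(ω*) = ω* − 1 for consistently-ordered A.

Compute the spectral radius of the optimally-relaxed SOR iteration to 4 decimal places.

ρ_SOR = 0.9206

n=75: λ(B_J) = 1 − λ(A)/2 = cos(kπ/76); k=1 gives ρ_J = 0.9991.
√(1−ρ_J²) = |sin(π/76)| = 0.04132
So ω* = 2/1.04132 = 1.9206 (Young).
ρ_SOR = ω* − 1 ≈ 0.9206.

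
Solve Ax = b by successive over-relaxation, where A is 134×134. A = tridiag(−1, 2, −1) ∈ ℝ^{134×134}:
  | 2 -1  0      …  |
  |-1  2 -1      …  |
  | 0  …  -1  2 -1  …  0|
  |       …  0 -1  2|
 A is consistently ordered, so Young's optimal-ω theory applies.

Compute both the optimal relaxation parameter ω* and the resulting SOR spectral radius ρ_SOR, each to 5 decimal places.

spectrum of D⁻¹(L+U) = {cos(kπ/135) : 1≤k≤134}; ρ_J = cos(π/135) = 0.99973.
√(1 − cos²(π/135)) = sin(π/135) ≈ 0.023269.
So ω* = 2/1.023269 = 1.95452 (Young).
ρ(B_{ω*}) = ω*−1 = 0.95452

ω* = 1.95452, ρ_SOR = 0.95452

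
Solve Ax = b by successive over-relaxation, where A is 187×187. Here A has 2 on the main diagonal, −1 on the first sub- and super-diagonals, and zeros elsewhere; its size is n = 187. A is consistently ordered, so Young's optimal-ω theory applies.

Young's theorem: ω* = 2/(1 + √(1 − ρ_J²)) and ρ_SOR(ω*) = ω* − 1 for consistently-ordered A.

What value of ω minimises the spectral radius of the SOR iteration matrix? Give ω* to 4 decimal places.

ω* = 1.9671

With n=187, ρ(Jacobi) = cos(π/188) = 0.9999.
√(1−ρ_J²) simplifies to sin(π/188) = 0.01671.
Then 2/(1+√(1−ρ_J²)) = 2/(1+0.01671); ω* = 2/1.01671 = 1.9671.
[ρ_SOR] ω* − 1 = 0.9671.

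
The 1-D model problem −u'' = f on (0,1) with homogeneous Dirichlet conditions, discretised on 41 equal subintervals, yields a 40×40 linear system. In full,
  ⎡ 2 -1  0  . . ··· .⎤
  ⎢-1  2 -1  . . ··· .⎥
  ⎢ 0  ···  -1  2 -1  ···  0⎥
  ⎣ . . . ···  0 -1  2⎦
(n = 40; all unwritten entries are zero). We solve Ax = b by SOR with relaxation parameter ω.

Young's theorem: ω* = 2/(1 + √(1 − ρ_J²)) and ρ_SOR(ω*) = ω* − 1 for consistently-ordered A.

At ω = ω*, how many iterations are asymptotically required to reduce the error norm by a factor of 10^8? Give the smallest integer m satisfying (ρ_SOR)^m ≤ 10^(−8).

B_J for the 40×40 system has eigenvalues cos(kπ/41); ρ_J = cos(π/41) = 0.9970658.
√(1−ρ_J²) simplifies to sin(π/41) = 0.0765493.
Young: ω* = 2/(1+√(1−ρ_J²)) = 2/(1+0.0765493) = 2/1.0765493 = 1.8577877.
ρ_SOR = ω* − 1 = 1.8577877 − 1 = 0.8577877.
ρ_SOR^m ≤ 10^(−8) ⇔ m ≥ 8·ln10/(−ln 0.8577877) = 18.4207/0.153399 = 120.084; m = ⌈120.084⌉ = 121.

m = 121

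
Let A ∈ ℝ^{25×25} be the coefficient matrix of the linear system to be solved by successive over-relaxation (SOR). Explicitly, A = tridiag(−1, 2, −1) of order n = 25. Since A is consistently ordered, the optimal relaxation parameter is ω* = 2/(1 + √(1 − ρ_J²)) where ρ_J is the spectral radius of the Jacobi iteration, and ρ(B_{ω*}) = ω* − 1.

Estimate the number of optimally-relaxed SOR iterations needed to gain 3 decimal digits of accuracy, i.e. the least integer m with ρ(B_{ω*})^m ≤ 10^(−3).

m = 29

ρ_J = max_k |cos(kπ/26)| = cos(π/26) = 0.9927089
1 − cos²(π/26) = sin²(π/26) ⇒ √(1−ρ_J²) = sin(π/26) = 0.1205367.
[ω*] 2 ÷ (1 + 0.1205367) = 2 ÷ 1.1205367 = 1.7848590.
At ω = 1.7848590 every |λ(B_ω)| = ω−1, so ρ_SOR = 0.7848590.
For 3 digits: m = 3·ln10 / (−ln 0.7848590) = 6.90776/0.242251 = 28.515; round up → m = 29.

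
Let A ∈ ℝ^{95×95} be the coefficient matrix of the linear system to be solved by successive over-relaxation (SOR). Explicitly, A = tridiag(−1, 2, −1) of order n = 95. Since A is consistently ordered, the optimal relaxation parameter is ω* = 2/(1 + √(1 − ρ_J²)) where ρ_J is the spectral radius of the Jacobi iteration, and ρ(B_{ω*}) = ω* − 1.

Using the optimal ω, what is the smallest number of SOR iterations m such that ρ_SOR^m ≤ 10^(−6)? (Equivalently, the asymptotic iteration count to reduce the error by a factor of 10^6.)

B_J for the 95×95 system has eigenvalues cos(kπ/96); ρ_J = cos(π/96) = 0.9994646.
√(1−ρ_J²) = |sin(π/96)| = 0.0327191
So ω* = 2/1.0327191 = 1.9366350 (Young).
At ω = 1.9366350 every |λ(B_ω)| = ω−1, so ρ_SOR = 0.9366350.
(0.9366350)^m ≤ 10^{−6}  ⇒  m·ln(0.9366350) ≤ −6·ln10  ⇒  m ≥ 211.047  ⇒  m = 212

m = 212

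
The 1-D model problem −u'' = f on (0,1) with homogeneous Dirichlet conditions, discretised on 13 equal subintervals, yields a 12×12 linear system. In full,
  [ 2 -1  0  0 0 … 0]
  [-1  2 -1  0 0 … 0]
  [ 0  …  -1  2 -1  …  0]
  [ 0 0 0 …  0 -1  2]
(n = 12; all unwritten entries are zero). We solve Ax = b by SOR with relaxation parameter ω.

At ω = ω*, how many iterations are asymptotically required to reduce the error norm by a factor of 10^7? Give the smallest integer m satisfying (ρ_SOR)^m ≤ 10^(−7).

spectrum of D⁻¹(L+U) = {cos(kπ/13) : 1≤k≤12}; ρ_J = cos(π/13) = 0.9709418.
root = sin(π/13) = 0.2393157  (since 1−cos² = sin²).
Young: ω* = 2/(1+√(1−ρ_J²)) = 2/(1+0.2393157) = 2/1.2393157 = 1.6137938.
and ρ(B_{ω*}) = 1.6137938 − 1 = 0.6137938.
Need (0.6137938)^m ≤ 10^(−7): m ≥ 7·ln10/|ln 0.6137938| = 16.1181/0.488096 = 33.022 ⇒ m = 34.

m = 34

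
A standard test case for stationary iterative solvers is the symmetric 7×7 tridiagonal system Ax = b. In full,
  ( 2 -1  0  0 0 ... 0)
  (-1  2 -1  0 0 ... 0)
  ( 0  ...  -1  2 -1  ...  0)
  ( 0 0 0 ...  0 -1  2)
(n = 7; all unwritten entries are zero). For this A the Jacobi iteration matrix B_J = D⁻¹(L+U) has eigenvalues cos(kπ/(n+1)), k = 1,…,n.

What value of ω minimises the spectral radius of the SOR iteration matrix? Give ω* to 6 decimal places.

ω* = 1.446463

spectrum of D⁻¹(L+U) = {cos(kπ/8) : 1≤k≤7}; ρ_J = cos(π/8) = 0.923880.
√(1−ρ_J²) = |sin(π/8)| = 0.3826834
ω* = 2 / (1 + 0.3826834) = 2 / 1.3826834 ≈ 1.446463.
ρ(B_{ω*}) = ω*−1 = 0.446463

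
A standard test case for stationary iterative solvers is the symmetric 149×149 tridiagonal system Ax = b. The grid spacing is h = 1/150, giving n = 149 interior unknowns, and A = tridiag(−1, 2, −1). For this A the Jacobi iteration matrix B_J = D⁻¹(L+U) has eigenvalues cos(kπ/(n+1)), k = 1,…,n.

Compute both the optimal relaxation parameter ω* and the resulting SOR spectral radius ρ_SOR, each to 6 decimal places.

ω* = 1.958974, ρ_SOR = 0.958974

spectrum of D⁻¹(L+U) = {cos(kπ/150) : 1≤k≤149}; ρ_J = cos(π/150) = 0.999781.
√(1−ρ_J²) = |sin(π/150)| = 0.0209424
ω* = 2/(1 + 0.0209424) = 2/1.0209424 = 1.958974.
ρ_SOR = ω* − 1 = 1.958974 − 1 = 0.958974.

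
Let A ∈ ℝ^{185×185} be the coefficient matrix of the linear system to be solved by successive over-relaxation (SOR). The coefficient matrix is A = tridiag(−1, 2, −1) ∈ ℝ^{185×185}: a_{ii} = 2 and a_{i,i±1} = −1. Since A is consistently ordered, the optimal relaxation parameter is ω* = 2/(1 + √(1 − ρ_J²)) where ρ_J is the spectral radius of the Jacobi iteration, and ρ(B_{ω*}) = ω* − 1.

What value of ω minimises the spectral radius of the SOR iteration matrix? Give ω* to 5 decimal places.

½·tridiag(1,0,1) at n=185: λ_k = cos(kπ/186); max |λ| at k=1 ⇒ ρ_J = cos(π/186) ≈ 0.99986.
1 − cos²(π/186) = sin²(π/186) ⇒ √(1−ρ_J²) = sin(π/186) = 0.016889.
ω* = 2 / (1 + 0.016889) = 2 / 1.016889 ≈ 1.96678.
[ρ_SOR] ω* − 1 = 0.96678.

ω* = 1.96678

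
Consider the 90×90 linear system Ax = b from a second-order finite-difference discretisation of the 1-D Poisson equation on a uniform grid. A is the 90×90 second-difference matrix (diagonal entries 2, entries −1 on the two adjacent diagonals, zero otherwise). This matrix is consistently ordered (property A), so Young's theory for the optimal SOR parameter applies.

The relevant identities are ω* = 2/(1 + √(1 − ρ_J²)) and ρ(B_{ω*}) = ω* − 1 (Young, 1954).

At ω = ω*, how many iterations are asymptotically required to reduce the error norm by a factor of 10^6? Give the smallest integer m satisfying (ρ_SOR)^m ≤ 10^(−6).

½·tridiag(1,0,1) at n=90: λ_k = cos(kπ/91); max |λ| at k=1 ⇒ ρ_J = cos(π/91) ≈ 0.9994041.
√(1−ρ_J²) = |sin(π/91)| = 0.0345161
Then 2/(1+√(1−ρ_J²)) = 2/(1+0.0345161); ω* = 2/1.0345161 = 1.9332710.
and ρ(B_{ω*}) = 1.9332710 − 1 = 0.9332710.
(0.9332710)^m ≤ 10^{−6}  ⇒  m·ln(0.9332710) ≤ −6·ln10  ⇒  m ≥ 200.052  ⇒  m = 201

m = 201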